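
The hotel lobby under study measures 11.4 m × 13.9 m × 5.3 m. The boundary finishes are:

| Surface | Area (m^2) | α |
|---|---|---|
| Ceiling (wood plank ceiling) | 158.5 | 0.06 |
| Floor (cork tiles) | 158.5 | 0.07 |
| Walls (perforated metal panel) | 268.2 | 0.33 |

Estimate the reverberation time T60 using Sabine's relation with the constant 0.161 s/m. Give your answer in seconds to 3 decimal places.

1.239 seconds

A = Σ Sᵢαᵢ = 158.5·0.06 + 158.5·0.07 + 268.2·0.33 = 109.111 sabins.
V = 11.4·13.9·5.3 = 839.838 m³.
Sabine: RT60 = 0.161 × 839.838 / 109.111 = 1.239 s.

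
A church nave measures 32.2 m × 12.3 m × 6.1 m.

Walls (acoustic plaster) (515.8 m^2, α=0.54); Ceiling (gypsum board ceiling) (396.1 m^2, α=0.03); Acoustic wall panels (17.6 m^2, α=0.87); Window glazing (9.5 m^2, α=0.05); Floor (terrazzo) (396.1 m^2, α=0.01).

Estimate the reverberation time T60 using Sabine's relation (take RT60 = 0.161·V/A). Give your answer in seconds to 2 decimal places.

Total absorption A = 515.8·0.54 + 396.1·0.03 + 17.6·0.87 + 9.5·0.05 + 396.1·0.01
  = 278.532 + 11.883 + 15.312 + 0.475 + 3.961 = 310.163 m^2 sabins.
Volume V = 32.2 × 12.3 × 6.1 = 2415.966 m³.
RT60 = 0.161 · V / A = 0.161 × 2415.966 / 310.163 = 1.25 s.

1.25 s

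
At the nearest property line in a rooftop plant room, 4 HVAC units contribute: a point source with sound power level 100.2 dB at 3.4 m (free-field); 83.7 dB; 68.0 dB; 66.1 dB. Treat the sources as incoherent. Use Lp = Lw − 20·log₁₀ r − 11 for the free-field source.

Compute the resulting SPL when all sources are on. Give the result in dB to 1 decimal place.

Source at 3.4 m: Lp = 100.2 − 20·log₁₀(3.4) − 11 = 78.6 dB.
Sum in the linear (power) domain: Σ 10^(Lᵢ/10) = 10^(78.6/10) + 10^(83.7/10) + 10^(68.0/10) + 10^(66.1/10) = 3.172e+08.
L_total = 10·log₁₀(3.172e+08) = 85.0 dB.

85.0 dB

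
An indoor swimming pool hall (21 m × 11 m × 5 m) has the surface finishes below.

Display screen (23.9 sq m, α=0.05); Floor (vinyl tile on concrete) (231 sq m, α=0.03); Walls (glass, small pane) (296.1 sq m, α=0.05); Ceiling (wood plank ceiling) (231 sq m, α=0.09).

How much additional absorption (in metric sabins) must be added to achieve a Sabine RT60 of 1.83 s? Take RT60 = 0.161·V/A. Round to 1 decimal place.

A₁ = Σ Sᵢαᵢ = 23.9*0.05 + 231*0.03 + 296.1*0.05 + 231*0.09 = 43.720 sabins.
V = 1155 m³. Required absorption A₂ = 0.161 × 1155 / 1.83 = 101.615 sabins.
Shortfall: 101.615 − 43.720 = 57.9 sabins.

57.9 sabins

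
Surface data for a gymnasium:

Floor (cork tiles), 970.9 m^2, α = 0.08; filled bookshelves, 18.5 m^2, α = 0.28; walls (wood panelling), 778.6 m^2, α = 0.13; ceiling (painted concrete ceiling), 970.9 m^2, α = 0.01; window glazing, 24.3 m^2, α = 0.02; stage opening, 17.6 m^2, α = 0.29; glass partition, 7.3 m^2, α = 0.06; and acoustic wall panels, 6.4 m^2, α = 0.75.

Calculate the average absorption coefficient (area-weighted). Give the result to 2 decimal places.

Total surface area S = 2794.5 m^2.
Σ(Sᵢαᵢ) = 970.9*0.08 + 18.5*0.28 + 778.6*0.13 + 970.9*0.01 + 24.3*0.02 + 17.6*0.29 + 7.3*0.06 + 6.4*0.75 = 204.607.
ᾱ = A/S = 0.07.

0.07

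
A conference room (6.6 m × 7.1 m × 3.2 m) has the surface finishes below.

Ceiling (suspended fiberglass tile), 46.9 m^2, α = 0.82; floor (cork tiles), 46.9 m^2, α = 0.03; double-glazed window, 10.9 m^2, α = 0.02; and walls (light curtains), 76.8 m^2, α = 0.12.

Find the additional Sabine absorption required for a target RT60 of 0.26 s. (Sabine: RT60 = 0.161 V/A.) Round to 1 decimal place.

Total absorption A₁ = 46.9*0.82 + 46.9*0.03 + 10.9*0.02 + 76.8*0.12
  = 38.458 + 1.407 + 0.218 + 9.216 = 49.299 m^2 sabins.
For T = 0.26 s, need A₂ = 0.161·V/T = 0.161·149.952/0.26 = 92.855 sabins.
Additional absorption ΔA = 92.855 − 49.299 = 43.6 sabins.

43.6 sabins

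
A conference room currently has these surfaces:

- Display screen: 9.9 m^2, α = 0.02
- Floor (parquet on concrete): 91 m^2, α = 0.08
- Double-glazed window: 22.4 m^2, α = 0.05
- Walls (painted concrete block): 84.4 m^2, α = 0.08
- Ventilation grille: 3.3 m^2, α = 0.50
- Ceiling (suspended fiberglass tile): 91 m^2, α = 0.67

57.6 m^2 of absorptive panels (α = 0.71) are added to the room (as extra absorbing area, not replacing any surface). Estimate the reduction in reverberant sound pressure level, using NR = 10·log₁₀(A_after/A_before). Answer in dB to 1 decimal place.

1.8 dB

Summing Sᵢαᵢ: 0.198 + 7.280 + 1.120 + 6.752 + 1.650 + 60.970 → A_before = 77.970 sabins.
Added absorption = 57.6 × 0.71 = 40.896 sabins.
A_after = 77.970 + 40.896 = 118.866 sabins.
Reduction = 10 log₁₀(A_after/A_before) = 10 log₁₀(1.5245) = 1.8 dB.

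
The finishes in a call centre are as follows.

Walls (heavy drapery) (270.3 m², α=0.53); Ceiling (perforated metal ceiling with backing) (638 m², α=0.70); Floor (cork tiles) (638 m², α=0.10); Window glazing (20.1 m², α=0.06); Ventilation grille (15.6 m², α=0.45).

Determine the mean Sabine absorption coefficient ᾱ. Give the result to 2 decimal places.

S = Σ Sᵢ = 270.3 + 638 + 638 + 20.1 + 15.6 = 1582.0 m².
Σ(Sᵢαᵢ) = 270.3·0.53 + 638·0.70 + 638·0.10 + 20.1·0.06 + 15.6·0.45 = 661.885.
ᾱ = A/S = 0.42.

0.42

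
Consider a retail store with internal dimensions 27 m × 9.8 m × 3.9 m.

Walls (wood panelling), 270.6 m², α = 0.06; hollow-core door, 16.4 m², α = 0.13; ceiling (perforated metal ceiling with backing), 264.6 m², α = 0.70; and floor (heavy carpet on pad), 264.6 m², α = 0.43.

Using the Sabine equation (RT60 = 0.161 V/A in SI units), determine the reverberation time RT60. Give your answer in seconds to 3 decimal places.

0.524 s

Summing Sᵢαᵢ: 16.236 + 2.132 + 185.220 + 113.778 → A = 317.366 sabins.
Room volume: 1031.94 m³.
T = 0.161 V/A = 0.161·1031.94/317.366 = 0.524 s.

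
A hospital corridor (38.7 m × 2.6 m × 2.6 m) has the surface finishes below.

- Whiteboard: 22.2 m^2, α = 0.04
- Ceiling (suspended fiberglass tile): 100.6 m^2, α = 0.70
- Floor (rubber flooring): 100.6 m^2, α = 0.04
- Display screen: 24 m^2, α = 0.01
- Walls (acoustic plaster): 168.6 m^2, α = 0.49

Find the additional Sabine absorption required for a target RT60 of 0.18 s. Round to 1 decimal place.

75.8 sabins

A₁ = Σ Sᵢαᵢ = 22.2×0.04 + 100.6×0.70 + 100.6×0.04 + 24×0.01 + 168.6×0.49 = 158.186 sabins.
Target A₂ = 0.161·261.612/0.18 = 233.997 sabins (V = 261.612 m³).
ΔA = A₂ − A₁ = 233.997 − 158.186 = 75.8 sabins.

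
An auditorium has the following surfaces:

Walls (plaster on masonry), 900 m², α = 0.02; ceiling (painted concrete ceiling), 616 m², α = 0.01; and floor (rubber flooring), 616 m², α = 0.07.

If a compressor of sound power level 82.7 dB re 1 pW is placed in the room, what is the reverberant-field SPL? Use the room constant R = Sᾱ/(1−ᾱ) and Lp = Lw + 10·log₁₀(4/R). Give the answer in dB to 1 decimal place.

A = 67.280 sabins; S = 2132.0 m².
ᾱ = 0.0316, so room constant R = A/(1−ᾱ) = 69.475 m².
Lp = Lw + 10 log₁₀(4/R) = 82.7 -12.40 = 70.3 dB.

70.3 dB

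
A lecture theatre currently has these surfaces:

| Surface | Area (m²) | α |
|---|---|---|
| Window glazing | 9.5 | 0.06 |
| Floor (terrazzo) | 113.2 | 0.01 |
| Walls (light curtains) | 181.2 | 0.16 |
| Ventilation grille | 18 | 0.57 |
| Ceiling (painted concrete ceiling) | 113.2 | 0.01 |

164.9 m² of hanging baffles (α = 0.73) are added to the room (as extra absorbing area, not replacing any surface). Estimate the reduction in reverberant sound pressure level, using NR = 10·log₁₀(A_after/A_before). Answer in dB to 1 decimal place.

A_before = Σ Sᵢαᵢ = 9.5*0.06 + 113.2*0.01 + 181.2*0.16 + 18*0.57 + 113.2*0.01 = 42.086 sabins.
Treatment contributes 164.9·0.73 = 120.377 sabins.
A_after = 42.086 + 120.377 = 162.463 sabins.
NR = 10·log₁₀(162.463/42.086) = 5.9 dB.

5.9 dB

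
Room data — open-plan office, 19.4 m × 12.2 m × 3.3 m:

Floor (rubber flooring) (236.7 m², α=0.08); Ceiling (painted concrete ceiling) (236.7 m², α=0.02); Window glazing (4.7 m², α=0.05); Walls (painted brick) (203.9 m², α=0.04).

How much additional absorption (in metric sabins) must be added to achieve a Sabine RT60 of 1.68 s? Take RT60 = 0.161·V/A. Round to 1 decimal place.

42.8 sabins

Summing Sᵢαᵢ: 18.936 + 4.734 + 0.235 + 8.156 → A₁ = 32.061 sabins.
V = 781.044 m³. Required absorption A₂ = 0.161 × 781.044 / 1.68 = 74.850 sabins.
Additional absorption ΔA = 74.850 − 32.061 = 42.8 sabins.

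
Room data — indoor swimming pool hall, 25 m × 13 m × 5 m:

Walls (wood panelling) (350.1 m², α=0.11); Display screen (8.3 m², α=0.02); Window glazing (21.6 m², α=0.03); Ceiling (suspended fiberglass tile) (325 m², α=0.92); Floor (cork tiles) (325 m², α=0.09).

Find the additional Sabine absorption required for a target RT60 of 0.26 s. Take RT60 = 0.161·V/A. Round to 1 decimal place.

638.7 sabins

A₁ = Σ Sᵢαᵢ = 350.1×0.11 + 8.3×0.02 + 21.6×0.03 + 325×0.92 + 325×0.09 = 367.575 sabins.
V = 1625 m³. Required absorption A₂ = 0.161 × 1625 / 0.26 = 1006.250 sabins.
ΔA = A₂ − A₁ = 1006.250 − 367.575 = 638.7 sabins.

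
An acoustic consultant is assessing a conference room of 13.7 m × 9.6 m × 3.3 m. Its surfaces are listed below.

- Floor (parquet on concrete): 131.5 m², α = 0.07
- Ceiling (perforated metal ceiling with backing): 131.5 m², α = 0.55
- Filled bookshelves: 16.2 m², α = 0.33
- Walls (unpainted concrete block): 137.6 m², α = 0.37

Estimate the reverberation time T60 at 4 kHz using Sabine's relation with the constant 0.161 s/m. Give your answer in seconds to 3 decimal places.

Equivalent absorption area: A = 131.5·0.07 + 131.5·0.55 + 16.2·0.33 + 137.6·0.37 = 137.788 m².
Volume V = 13.7 × 9.6 × 3.3 = 434.016 m³.
T = 0.161 V/A = 0.161·434.016/137.788 = 0.507 s.

0.507 seconds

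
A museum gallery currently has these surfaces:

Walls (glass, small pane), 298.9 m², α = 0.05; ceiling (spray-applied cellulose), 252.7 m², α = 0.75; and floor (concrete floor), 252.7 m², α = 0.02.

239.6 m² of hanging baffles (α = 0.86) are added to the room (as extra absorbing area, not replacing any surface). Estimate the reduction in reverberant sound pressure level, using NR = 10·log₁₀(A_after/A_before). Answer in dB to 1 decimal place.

3.0 dB

Summing Sᵢαᵢ: 14.945 + 189.525 + 5.054 → A_before = 209.524 sabins.
Treatment contributes 239.6·0.86 = 206.056 sabins.
A_after = 209.524 + 206.056 = 415.580 sabins.
Reduction = 10 log₁₀(A_after/A_before) = 10 log₁₀(1.9834) = 3.0 dB.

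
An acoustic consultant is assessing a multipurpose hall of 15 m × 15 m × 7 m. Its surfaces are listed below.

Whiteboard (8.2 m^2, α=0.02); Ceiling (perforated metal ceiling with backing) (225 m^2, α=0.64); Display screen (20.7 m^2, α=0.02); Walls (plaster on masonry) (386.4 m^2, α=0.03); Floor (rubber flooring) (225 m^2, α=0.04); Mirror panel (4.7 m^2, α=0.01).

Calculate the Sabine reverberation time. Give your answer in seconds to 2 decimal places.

1.53 sec

Total absorption A = 8.2×0.02 + 225×0.64 + 20.7×0.02 + 386.4×0.03 + 225×0.04 + 4.7×0.01
  = 0.164 + 144.000 + 0.414 + 11.592 + 9.000 + 0.047 = 165.217 m^2 sabins.
Volume V = 15 × 15 × 7 = 1575 m³.
T = 0.161 V/A = 0.161·1575/165.217 = 1.53 s.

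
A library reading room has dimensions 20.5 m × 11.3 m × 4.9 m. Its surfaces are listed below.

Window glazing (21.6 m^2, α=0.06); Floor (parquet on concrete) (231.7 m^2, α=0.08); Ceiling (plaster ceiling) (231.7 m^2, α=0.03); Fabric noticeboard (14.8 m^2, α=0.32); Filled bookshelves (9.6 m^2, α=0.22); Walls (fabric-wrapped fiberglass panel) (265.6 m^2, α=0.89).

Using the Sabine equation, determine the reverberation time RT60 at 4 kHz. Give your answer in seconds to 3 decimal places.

A = Σ Sᵢαᵢ = 21.6·0.06 + 231.7·0.08 + 231.7·0.03 + 14.8·0.32 + 9.6·0.22 + 265.6·0.89 = 270.015 sabins.
Room volume: 1135.085 m³.
T = 0.161 V/A = 0.161·1135.085/270.015 = 0.677 s.

0.677 s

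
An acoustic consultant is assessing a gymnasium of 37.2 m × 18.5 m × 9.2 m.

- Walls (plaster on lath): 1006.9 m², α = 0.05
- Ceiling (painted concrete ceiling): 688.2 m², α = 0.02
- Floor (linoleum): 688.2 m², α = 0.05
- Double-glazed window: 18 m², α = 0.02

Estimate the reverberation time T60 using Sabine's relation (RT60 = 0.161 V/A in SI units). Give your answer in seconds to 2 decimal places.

Summing Sᵢαᵢ: 50.345 + 13.764 + 34.410 + 0.360 → A = 98.879 sabins.
Volume V = 37.2 × 18.5 × 9.2 = 6331.44 m³.
T = 0.161 V/A = 0.161·6331.44/98.879 = 10.31 s.

10.31 sec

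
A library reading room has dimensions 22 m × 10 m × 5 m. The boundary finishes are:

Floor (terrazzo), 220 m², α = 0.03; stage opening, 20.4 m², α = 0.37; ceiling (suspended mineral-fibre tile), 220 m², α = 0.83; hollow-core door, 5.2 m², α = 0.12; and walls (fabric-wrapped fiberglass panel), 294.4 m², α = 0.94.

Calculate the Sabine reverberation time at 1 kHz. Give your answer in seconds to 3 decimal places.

Total absorption A = 220·0.03 + 20.4·0.37 + 220·0.83 + 5.2·0.12 + 294.4·0.94
  = 6.600 + 7.548 + 182.600 + 0.624 + 276.736 = 474.108 m² sabins.
Volume V = 22 × 10 × 5 = 1100 m³.
RT60 = 0.161 · V / A = 0.161 × 1100 / 474.108 = 0.374 s.

0.374 sec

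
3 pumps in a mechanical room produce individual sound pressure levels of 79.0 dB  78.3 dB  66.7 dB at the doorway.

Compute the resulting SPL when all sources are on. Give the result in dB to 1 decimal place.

Sum in the linear (power) domain: Σ 10^(Lᵢ/10) = 10^(79.0/10) + 10^(78.3/10) + 10^(66.7/10) = 1.517e+08.
L_total = 10·log₁₀(1.517e+08) = 81.8 dB.

81.8 dB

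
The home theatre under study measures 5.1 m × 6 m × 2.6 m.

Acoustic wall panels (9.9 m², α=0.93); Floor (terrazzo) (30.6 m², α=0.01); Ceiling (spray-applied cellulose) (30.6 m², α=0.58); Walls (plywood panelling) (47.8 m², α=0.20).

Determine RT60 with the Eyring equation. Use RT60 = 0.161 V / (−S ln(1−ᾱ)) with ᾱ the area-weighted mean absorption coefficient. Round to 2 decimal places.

0.29 s

Total surface area S = 9.9 + 30.6 + 30.6 + 47.8 = 118.9 m².
Σ(Sᵢαᵢ) = 9.9×0.93 + 30.6×0.01 + 30.6×0.58 + 47.8×0.20 = 36.821.
Mean coefficient ᾱ = A/S = 0.3097.
Eyring denominator: −S ln(1−ᾱ) = 44.068.
V = 5.1 × 6 × 2.6 = 79.56 m³.
RT60 = 0.161 × 79.56 / 44.068 = 0.29 s.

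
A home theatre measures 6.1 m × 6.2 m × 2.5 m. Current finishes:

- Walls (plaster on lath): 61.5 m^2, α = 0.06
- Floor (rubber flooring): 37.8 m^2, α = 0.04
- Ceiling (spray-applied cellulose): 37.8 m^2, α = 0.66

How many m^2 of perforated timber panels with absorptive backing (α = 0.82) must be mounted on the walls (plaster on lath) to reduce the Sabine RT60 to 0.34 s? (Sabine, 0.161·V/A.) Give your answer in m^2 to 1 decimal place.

19.2

Equivalent absorption area: A₁ = 61.5·0.06 + 37.8·0.04 + 37.8·0.66 = 30.150 m^2.
V = 94.55 m³. Target absorption A₂ = 0.161 × 94.55 / 0.34 = 44.772 sabins.
Absorption to add: 44.772 − 30.150 = 14.622 sabins.
Net gain per m^2: Δα = 0.82 − 0.06 = 0.76.
Area = ΔA/Δα = 14.622/0.76 = 19.2 m^2.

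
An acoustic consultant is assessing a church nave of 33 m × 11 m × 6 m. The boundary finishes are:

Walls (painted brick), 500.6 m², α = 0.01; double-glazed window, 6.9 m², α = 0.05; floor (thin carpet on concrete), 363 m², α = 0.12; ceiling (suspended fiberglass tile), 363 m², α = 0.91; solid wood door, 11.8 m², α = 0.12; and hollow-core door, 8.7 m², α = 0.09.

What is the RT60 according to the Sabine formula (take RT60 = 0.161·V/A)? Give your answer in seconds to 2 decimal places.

0.92 s

Summing Sᵢαᵢ: 5.006 + 0.345 + 43.560 + 330.330 + 1.416 + 0.783 → A = 381.440 sabins.
Room volume: 2178 m³.
T = 0.161 V/A = 0.161·2178/381.440 = 0.92 s.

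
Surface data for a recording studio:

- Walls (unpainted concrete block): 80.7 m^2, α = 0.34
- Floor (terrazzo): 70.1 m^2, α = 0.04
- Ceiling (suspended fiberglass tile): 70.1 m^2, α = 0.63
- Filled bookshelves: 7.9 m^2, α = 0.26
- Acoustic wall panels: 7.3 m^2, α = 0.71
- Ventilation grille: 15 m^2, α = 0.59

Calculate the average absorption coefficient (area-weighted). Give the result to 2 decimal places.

0.36

S = Σ Sᵢ = 80.7 + 70.1 + 70.1 + 7.9 + 7.3 + 15 = 251.1 m^2.
Weighted sum Σ Sα = 90.492.
ᾱ = A/S = 0.36.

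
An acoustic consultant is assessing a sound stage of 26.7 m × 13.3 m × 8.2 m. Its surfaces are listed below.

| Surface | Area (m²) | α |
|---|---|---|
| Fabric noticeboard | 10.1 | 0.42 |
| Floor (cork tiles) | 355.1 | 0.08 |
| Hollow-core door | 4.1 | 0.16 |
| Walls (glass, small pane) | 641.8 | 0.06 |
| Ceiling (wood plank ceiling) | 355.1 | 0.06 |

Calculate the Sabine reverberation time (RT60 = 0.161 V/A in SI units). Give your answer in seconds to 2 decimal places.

A = Σ Sᵢαᵢ = 10.1*0.42 + 355.1*0.08 + 4.1*0.16 + 641.8*0.06 + 355.1*0.06 = 93.120 sabins.
Volume V = 26.7 × 13.3 × 8.2 = 2911.902 m³.
RT60 = 0.161 · V / A = 0.161 × 2911.902 / 93.120 = 5.03 s.

5.03 s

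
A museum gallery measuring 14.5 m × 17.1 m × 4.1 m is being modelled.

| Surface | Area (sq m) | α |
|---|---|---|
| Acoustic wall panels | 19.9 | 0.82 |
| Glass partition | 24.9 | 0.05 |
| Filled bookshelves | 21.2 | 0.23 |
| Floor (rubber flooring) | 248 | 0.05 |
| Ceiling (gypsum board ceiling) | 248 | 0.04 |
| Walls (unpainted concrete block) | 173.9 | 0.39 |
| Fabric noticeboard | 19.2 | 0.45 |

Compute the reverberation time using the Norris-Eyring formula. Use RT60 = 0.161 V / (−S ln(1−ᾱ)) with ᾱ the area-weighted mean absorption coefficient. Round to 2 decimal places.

1.24 sec

S = Σ Sᵢ = 755.1 sq m.
Σ(Sᵢαᵢ) = 19.9×0.82 + 24.9×0.05 + 21.2×0.23 + 248×0.05 + 248×0.04 + 173.9×0.39 + 19.2×0.45 = 121.220.
Mean coefficient ᾱ = A/S = 0.1605.
−S·ln(1−ᾱ) = −755.1 × ln(1 − 0.1605) = 132.104.
V = 14.5 × 17.1 × 4.1 = 1016.595 m³.
RT60 = 0.161 × 1016.595 / 132.104 = 1.24 s.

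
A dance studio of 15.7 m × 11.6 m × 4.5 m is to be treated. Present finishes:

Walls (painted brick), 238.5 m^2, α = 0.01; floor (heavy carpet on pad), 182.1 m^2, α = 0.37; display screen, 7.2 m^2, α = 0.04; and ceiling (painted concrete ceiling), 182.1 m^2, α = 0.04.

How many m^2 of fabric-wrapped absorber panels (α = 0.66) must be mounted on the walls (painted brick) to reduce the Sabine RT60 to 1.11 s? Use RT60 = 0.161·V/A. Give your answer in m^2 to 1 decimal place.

63.9

Summing Sᵢαᵢ: 2.385 + 67.377 + 0.288 + 7.284 → A₁ = 77.334 sabins.
V = 819.54 m³. Target absorption A₂ = 0.161 × 819.54 / 1.11 = 118.870 sabins.
Absorption to add: 118.870 − 77.334 = 41.536 sabins.
Net gain per m^2: Δα = 0.66 − 0.01 = 0.65.
Area = ΔA/Δα = 41.536/0.65 = 63.9 m^2.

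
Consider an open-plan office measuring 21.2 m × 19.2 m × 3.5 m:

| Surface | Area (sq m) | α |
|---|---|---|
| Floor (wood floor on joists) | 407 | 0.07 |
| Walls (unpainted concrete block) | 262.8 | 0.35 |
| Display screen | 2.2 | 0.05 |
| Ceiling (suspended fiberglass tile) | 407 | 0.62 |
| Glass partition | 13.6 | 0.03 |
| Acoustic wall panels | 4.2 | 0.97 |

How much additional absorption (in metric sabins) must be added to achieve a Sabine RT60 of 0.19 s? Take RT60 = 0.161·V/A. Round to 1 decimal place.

Equivalent absorption area: A₁ = 407×0.07 + 262.8×0.35 + 2.2×0.05 + 407×0.62 + 13.6×0.03 + 4.2×0.97 = 377.402 sq m.
For T = 0.19 s, need A₂ = 0.161·V/T = 0.161·1424.64/0.19 = 1207.195 sabins.
Shortfall: 1207.195 − 377.402 = 829.8 sabins.

829.8 sabins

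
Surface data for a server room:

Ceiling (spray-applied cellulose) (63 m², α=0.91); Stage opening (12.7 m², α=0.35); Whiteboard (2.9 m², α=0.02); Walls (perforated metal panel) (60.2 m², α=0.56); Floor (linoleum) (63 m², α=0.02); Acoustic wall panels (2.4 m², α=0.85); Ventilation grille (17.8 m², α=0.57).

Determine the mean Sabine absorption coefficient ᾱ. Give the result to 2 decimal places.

0.49

Total surface area S = 222.0 m².
Weighted sum Σ Sα = 108.991.
ᾱ = A/S = 0.49.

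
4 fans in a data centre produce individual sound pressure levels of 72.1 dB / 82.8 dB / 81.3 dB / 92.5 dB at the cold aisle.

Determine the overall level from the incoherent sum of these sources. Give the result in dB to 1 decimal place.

Sum in the linear (power) domain: Σ 10^(Lᵢ/10) = 10^(72.1/10) + 10^(82.8/10) + 10^(81.3/10) + 10^(92.5/10) = 2.12e+09.
Back to dB: 10·log₁₀ Σ = 93.3 dB.

93.3 dB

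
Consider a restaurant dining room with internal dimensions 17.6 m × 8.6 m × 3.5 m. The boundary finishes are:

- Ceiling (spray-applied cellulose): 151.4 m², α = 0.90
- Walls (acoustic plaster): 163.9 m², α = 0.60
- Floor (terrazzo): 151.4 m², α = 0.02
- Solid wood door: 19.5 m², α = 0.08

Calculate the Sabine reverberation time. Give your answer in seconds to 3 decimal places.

Summing Sᵢαᵢ: 136.260 + 98.340 + 3.028 + 1.560 → A = 239.188 sabins.
Room volume: 529.76 m³.
RT60 = 0.161 · V / A = 0.161 × 529.76 / 239.188 = 0.357 s.

0.357 s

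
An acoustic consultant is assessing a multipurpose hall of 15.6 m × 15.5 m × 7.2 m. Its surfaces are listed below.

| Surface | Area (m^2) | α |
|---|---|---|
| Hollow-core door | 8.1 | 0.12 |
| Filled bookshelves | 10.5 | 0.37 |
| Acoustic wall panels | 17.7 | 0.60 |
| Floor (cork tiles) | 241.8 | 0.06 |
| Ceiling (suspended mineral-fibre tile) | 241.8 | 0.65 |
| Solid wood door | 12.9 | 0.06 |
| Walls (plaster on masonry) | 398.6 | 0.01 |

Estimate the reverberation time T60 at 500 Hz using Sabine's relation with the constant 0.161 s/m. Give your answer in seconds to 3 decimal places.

1.461 s

Total absorption A = 8.1×0.12 + 10.5×0.37 + 17.7×0.60 + 241.8×0.06 + 241.8×0.65 + 12.9×0.06 + 398.6×0.01
  = 0.972 + 3.885 + 10.620 + 14.508 + 157.170 + 0.774 + 3.986 = 191.915 m^2 sabins.
Room volume: 1740.96 m³.
T = 0.161 V/A = 0.161·1740.96/191.915 = 1.461 s.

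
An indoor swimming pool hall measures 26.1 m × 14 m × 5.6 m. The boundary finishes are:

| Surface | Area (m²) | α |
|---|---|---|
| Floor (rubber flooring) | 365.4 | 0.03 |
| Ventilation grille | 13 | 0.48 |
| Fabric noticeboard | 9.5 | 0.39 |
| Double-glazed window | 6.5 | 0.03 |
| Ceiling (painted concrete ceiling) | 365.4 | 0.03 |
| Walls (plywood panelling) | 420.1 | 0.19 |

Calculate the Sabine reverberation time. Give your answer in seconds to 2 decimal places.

Summing Sᵢαᵢ: 10.962 + 6.240 + 3.705 + 0.195 + 10.962 + 79.819 → A = 111.883 sabins.
Room volume: 2046.24 m³.
RT60 = 0.161 · V / A = 0.161 × 2046.24 / 111.883 = 2.94 s.

2.94 seconds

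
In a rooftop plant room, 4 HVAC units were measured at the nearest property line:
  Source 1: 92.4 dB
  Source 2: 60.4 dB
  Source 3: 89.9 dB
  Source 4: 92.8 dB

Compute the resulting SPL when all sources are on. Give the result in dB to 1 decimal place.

Converting to relative power and adding: 10^(92.4/10) + 10^(60.4/10) + 10^(89.9/10) + 10^(92.8/10) = 4.622e+09.
Combined level = 10 log₁₀(4.622e+09) = 96.6 dB.

96.6 dB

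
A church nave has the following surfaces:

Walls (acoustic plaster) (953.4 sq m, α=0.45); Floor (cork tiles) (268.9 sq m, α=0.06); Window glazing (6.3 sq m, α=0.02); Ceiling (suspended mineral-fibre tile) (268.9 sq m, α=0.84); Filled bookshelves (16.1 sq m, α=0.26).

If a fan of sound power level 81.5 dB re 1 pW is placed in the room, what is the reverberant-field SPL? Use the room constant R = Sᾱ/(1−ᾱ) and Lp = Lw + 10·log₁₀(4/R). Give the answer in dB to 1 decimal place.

56.7 dB

A = 675.352 sabins; S = 1513.6 sq m.
ᾱ = 675.352/1513.6 = 0.4462; R = Sᾱ/(1−ᾱ) = 675.352/(1−0.4462) = 1219.487 sq m.
Lp = 81.5 + 10·log₁₀(4/1219.487) = 81.5 + (-24.84) = 56.7 dB.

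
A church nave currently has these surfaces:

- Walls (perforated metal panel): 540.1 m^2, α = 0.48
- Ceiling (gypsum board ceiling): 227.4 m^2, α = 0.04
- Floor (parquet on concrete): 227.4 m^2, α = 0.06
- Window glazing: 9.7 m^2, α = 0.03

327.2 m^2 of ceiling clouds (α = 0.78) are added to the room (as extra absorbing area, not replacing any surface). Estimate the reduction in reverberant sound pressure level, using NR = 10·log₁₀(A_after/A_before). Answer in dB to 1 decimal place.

2.8 dB

Summing Sᵢαᵢ: 259.248 + 9.096 + 13.644 + 0.291 → A_before = 282.279 sabins.
Treatment contributes 327.2·0.78 = 255.216 sabins.
A_after = 282.279 + 255.216 = 537.495 sabins.
NR = 10·log₁₀(537.495/282.279) = 2.8 dB.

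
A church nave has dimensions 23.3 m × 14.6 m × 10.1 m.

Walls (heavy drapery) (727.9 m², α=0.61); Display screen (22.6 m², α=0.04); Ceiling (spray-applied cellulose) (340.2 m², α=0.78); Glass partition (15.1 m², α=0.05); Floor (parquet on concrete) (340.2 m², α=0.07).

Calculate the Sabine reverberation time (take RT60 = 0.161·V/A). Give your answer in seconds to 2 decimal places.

A = Σ Sᵢαᵢ = 727.9·0.61 + 22.6·0.04 + 340.2·0.78 + 15.1·0.05 + 340.2·0.07 = 734.848 sabins.
Room volume: 3435.818 m³.
T = 0.161 V/A = 0.161·3435.818/734.848 = 0.75 s.

0.75 s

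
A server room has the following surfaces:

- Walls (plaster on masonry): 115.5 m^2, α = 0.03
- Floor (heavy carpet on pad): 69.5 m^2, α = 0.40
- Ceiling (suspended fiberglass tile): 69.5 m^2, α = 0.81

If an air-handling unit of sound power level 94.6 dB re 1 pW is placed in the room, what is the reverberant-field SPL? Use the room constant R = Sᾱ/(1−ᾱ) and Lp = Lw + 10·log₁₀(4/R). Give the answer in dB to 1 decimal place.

79.4 dB

Σ(Sᵢαᵢ) = 115.5·0.03 + 69.5·0.40 + 69.5·0.81 = 87.560; total area S = 254.5 m^2.
ᾱ = 0.3440, so room constant R = A/(1−ᾱ) = 133.476 m^2.
Lp = Lw + 10 log₁₀(4/R) = 94.6 -15.23 = 79.4 dB.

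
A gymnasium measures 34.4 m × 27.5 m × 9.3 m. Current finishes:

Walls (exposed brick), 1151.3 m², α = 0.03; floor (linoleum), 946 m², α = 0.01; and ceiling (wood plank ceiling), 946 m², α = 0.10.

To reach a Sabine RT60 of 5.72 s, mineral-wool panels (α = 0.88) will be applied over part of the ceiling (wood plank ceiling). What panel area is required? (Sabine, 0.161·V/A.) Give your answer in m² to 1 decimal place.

139.8

Summing Sᵢαᵢ: 34.539 + 9.460 + 94.600 → A₁ = 138.599 sabins.
Required A₂ = 0.161·8797.8/5.72 = 247.630 sabins.
ΔA needed = 247.630 − 138.599 = 109.031 sabins.
Each m² of panel replacing the ceiling (wood plank ceiling) adds (0.88 − 0.10) = 0.78 sabins.
Panel area = 109.031 / 0.78 = 139.8 m².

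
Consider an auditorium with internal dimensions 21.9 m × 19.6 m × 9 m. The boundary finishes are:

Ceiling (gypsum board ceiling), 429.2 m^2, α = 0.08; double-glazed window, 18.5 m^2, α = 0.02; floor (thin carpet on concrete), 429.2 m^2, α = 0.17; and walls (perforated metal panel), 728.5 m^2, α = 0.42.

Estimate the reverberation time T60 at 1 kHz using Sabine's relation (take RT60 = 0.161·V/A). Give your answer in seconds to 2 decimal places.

1.50 s

Summing Sᵢαᵢ: 34.336 + 0.370 + 72.964 + 305.970 → A = 413.640 sabins.
Volume V = 21.9 × 19.6 × 9 = 3863.16 m³.
T = 0.161 V/A = 0.161·3863.16/413.640 = 1.50 s.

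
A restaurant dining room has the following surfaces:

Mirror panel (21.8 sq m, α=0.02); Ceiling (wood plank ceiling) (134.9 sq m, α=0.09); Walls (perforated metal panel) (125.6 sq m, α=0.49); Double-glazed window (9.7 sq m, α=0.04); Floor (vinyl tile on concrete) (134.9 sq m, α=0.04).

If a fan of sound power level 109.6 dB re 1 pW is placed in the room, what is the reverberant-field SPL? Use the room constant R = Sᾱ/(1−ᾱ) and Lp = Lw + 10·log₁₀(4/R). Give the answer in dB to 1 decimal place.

A = 79.905 sabins; S = 426.9 sq m.
ᾱ = 79.905/426.9 = 0.1872; R = Sᾱ/(1−ᾱ) = 79.905/(1−0.1872) = 98.308 sq m.
Lp = Lw + 10 log₁₀(4/R) = 109.6 -13.91 = 95.7 dB.

95.7 dB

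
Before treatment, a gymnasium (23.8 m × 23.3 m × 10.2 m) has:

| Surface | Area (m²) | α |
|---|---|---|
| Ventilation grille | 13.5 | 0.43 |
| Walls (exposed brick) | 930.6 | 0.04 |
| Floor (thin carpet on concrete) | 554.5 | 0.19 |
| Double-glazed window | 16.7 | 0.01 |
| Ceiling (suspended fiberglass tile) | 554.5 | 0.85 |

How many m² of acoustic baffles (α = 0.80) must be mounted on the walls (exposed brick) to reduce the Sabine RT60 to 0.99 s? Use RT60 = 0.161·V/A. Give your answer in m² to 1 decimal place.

394.7

Summing Sᵢαᵢ: 5.805 + 37.224 + 105.355 + 0.167 + 471.325 → A₁ = 619.876 sabins.
Required A₂ = 0.161·5656.308/0.99 = 919.864 sabins.
ΔA needed = 919.864 − 619.876 = 299.988 sabins.
Net gain per m²: Δα = 0.80 − 0.04 = 0.76.
Area = ΔA/Δα = 299.988/0.76 = 394.7 m².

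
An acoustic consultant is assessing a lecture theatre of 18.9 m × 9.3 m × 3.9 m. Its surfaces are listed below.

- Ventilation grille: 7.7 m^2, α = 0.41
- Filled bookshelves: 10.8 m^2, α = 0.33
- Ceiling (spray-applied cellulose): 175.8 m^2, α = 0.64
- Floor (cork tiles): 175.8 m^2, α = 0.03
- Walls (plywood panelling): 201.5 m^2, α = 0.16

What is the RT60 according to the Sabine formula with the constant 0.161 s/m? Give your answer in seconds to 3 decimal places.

0.704 seconds

Equivalent absorption area: A = 7.7×0.41 + 10.8×0.33 + 175.8×0.64 + 175.8×0.03 + 201.5×0.16 = 156.747 m^2.
Room volume: 685.503 m³.
T = 0.161 V/A = 0.161·685.503/156.747 = 0.704 s.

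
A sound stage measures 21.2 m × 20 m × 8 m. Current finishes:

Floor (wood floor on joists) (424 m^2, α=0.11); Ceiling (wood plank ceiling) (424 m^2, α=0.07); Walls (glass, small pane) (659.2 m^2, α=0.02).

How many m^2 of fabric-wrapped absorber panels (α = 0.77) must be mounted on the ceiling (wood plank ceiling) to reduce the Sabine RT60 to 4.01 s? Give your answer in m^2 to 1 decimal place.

66.7

Summing Sᵢαᵢ: 46.640 + 29.680 + 13.184 → A₁ = 89.504 sabins.
V = 3392 m³. Target absorption A₂ = 0.161 × 3392 / 4.01 = 136.188 sabins.
Absorption to add: 136.188 − 89.504 = 46.684 sabins.
Each m^2 of panel replacing the ceiling (wood plank ceiling) adds (0.77 − 0.07) = 0.70 sabins.
Panel area = 46.684 / 0.70 = 66.7 m^2.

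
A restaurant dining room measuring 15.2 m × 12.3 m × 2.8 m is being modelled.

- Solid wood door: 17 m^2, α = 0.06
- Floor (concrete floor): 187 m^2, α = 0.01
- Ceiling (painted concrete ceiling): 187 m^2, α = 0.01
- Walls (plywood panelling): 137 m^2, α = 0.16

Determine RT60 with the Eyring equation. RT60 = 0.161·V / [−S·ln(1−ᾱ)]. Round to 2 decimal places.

3.08 s

Total surface area S = 17 + 187 + 187 + 137 = 528.0 m^2.
Absorption A = 17×0.06 + 187×0.01 + 187×0.01 + 137×0.16 = 26.680 sabins.
ᾱ = 26.680 / 528.0 = 0.0505.
Eyring denominator: −S ln(1−ᾱ) = 27.361.
V = 15.2 × 12.3 × 2.8 = 523.488 m³.
T = 0.161·V/[−S·ln(1−ᾱ)] = 0.161·523.488/27.361 = 3.08 s.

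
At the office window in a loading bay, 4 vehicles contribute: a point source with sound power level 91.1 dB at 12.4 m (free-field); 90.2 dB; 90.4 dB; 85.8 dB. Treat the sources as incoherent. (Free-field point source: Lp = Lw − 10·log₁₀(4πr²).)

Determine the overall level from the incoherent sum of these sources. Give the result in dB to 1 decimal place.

94.0 dB

Source at 12.4 m: Lp = 91.1 − 10·log₁₀(4π·12.4²) = 91.1 − 10·log₁₀(1932.205) = 58.2 dB.
Σ 10^(Lᵢ/10) = 2.524e+09.
L_total = 10·log₁₀(2.524e+09) = 94.0 dB.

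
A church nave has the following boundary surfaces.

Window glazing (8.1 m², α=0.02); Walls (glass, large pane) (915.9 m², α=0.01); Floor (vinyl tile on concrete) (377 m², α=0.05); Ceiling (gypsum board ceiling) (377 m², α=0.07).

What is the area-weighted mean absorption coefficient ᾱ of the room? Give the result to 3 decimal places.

0.033

Total surface area S = 1678.0 m².
Weighted sum Σ Sα = 54.561.
ᾱ = 54.561 / 1678.0 = 0.033.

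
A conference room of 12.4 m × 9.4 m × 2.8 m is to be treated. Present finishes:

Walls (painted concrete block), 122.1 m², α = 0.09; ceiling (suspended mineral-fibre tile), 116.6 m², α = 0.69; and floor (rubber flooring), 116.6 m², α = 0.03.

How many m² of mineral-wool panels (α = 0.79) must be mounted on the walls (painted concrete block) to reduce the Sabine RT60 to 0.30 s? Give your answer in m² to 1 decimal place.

Equivalent absorption area: A₁ = 122.1·0.09 + 116.6·0.69 + 116.6·0.03 = 94.941 m².
Required A₂ = 0.161·326.368/0.30 = 175.151 sabins.
Absorption to add: 175.151 − 94.941 = 80.210 sabins.
Net gain per m²: Δα = 0.79 − 0.09 = 0.70.
Panel area = 80.210 / 0.70 = 114.6 m².

114.6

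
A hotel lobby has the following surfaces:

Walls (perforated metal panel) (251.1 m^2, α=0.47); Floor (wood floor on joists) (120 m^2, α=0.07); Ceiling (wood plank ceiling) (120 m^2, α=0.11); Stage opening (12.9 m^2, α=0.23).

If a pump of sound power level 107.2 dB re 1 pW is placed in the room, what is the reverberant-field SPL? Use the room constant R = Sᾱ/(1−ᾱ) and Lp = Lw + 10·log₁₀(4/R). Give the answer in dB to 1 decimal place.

90.2 dB

Σ(Sᵢαᵢ) = 251.1·0.47 + 120·0.07 + 120·0.11 + 12.9·0.23 = 142.584; total area S = 504.0 m^2.
ᾱ = 0.2829, so room constant R = A/(1−ᾱ) = 198.834 m^2.
Lp = Lw + 10 log₁₀(4/R) = 107.2 -16.96 = 90.2 dB.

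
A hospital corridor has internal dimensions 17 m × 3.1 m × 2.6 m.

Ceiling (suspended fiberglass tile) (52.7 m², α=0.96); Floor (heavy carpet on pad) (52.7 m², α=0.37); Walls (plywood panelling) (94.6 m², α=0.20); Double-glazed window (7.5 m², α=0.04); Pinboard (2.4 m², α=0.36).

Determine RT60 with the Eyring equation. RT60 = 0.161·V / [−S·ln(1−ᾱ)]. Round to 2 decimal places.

0.19 seconds

S = Σ Sᵢ = 209.9 m².
Σ(Sᵢαᵢ) = 52.7×0.96 + 52.7×0.37 + 94.6×0.20 + 7.5×0.04 + 2.4×0.36 = 90.175.
ᾱ = 90.175 / 209.9 = 0.4296.
−S·ln(1−ᾱ) = −209.9 × ln(1 − 0.4296) = 117.842.
V = 17 × 3.1 × 2.6 = 137.02 m³.
RT60 = 0.161 × 137.02 / 117.842 = 0.19 s.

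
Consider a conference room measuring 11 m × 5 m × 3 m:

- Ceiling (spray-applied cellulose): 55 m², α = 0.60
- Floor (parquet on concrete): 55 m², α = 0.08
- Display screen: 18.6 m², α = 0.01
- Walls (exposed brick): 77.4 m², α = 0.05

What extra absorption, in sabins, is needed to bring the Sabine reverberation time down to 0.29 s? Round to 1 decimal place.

50.1 sabins

A₁ = Σ Sᵢαᵢ = 55*0.60 + 55*0.08 + 18.6*0.01 + 77.4*0.05 = 41.456 sabins.
V = 165 m³. Required absorption A₂ = 0.161 × 165 / 0.29 = 91.603 sabins.
ΔA = A₂ − A₁ = 91.603 − 41.456 = 50.1 sabins.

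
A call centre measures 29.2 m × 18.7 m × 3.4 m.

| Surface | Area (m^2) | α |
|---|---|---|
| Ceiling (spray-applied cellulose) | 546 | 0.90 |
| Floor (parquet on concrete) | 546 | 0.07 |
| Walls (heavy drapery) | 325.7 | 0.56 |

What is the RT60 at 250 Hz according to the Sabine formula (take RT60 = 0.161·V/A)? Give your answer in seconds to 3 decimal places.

A = Σ Sᵢαᵢ = 546·0.90 + 546·0.07 + 325.7·0.56 = 712.012 sabins.
Room volume: 1856.536 m³.
RT60 = 0.161 · V / A = 0.161 × 1856.536 / 712.012 = 0.420 s.

0.420 sec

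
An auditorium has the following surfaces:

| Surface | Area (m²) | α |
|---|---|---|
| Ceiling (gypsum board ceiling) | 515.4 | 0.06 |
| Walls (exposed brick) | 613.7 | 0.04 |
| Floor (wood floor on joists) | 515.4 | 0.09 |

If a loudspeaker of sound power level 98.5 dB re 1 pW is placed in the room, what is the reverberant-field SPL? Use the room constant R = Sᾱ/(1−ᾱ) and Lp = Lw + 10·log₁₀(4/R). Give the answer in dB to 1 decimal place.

84.2 dB

Σ(Sᵢαᵢ) = 515.4×0.06 + 613.7×0.04 + 515.4×0.09 = 101.858; total area S = 1644.5 m².
ᾱ = 0.0619, so room constant R = A/(1−ᾱ) = 108.579 m².
Lp = Lw + 10 log₁₀(4/R) = 98.5 -14.34 = 84.2 dB.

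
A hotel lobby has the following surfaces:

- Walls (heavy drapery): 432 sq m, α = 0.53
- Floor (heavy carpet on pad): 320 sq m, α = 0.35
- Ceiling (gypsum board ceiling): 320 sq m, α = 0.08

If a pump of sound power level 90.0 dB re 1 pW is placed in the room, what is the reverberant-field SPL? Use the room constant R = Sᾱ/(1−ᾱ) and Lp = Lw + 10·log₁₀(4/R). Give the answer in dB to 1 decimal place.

A = 366.560 sabins; S = 1072.0 sq m.
ᾱ = 0.3419, so room constant R = A/(1−ᾱ) = 556.997 sq m.
Lp = 90.0 + 10·log₁₀(4/556.997) = 90.0 + (-21.44) = 68.6 dB.

68.6 dB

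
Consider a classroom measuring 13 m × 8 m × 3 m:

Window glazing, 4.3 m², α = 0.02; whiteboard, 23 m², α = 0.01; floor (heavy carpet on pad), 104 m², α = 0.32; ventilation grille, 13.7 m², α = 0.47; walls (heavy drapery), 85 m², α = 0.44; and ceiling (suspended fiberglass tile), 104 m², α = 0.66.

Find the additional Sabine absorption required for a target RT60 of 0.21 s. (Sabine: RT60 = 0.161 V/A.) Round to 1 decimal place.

93.1 sabins

Equivalent absorption area: A₁ = 4.3×0.02 + 23×0.01 + 104×0.32 + 13.7×0.47 + 85×0.44 + 104×0.66 = 146.075 m².
Target A₂ = 0.161·312/0.21 = 239.200 sabins (V = 312 m³).
Additional absorption ΔA = 239.200 − 146.075 = 93.1 sabins.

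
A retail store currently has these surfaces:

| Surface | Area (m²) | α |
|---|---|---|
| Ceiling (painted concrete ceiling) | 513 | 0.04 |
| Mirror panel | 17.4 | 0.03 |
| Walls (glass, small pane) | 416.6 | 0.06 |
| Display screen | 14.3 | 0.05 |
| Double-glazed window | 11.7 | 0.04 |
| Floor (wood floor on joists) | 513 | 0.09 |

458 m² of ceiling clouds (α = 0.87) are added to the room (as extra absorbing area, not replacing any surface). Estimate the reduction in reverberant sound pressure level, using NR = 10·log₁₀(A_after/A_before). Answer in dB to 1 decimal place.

A_before = Σ Sᵢαᵢ = 513×0.04 + 17.4×0.03 + 416.6×0.06 + 14.3×0.05 + 11.7×0.04 + 513×0.09 = 93.391 sabins.
Added absorption = 458 × 0.87 = 398.460 sabins.
A_after = 93.391 + 398.460 = 491.851 sabins.
NR = 10·log₁₀(491.851/93.391) = 7.2 dB.

7.2 dB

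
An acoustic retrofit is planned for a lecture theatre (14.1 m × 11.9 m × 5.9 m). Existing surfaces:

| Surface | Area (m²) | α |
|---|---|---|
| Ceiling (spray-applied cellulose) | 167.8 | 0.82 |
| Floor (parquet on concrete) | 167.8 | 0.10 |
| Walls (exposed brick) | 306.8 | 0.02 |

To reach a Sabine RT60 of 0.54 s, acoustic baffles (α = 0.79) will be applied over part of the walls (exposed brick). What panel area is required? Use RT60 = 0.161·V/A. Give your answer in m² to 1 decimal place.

A₁ = Σ Sᵢαᵢ = 167.8*0.82 + 167.8*0.10 + 306.8*0.02 = 160.512 sabins.
Required A₂ = 0.161·989.961/0.54 = 295.155 sabins.
ΔA needed = 295.155 − 160.512 = 134.643 sabins.
Net gain per m²: Δα = 0.79 − 0.02 = 0.77.
Panel area = 134.643 / 0.77 = 174.9 m².

174.9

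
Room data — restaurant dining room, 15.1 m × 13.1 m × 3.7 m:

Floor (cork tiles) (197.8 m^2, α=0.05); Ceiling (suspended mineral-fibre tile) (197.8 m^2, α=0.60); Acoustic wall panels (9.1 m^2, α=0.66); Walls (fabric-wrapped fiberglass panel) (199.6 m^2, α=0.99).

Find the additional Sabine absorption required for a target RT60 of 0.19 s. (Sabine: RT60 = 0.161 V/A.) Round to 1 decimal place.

Equivalent absorption area: A₁ = 197.8×0.05 + 197.8×0.60 + 9.1×0.66 + 199.6×0.99 = 332.180 m^2.
For T = 0.19 s, need A₂ = 0.161·V/T = 0.161·731.897/0.19 = 620.186 sabins.
ΔA = A₂ − A₁ = 620.186 − 332.180 = 288.0 sabins.

288.0 sabins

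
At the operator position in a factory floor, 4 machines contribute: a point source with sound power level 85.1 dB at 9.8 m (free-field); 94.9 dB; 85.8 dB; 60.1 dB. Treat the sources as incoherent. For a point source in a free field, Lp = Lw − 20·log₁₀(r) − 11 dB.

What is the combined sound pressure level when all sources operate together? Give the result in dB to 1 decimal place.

95.4 dB

Source at 9.8 m: Lp = 85.1 − 20·log₁₀(9.8) − 11 = 54.3 dB.
Σ 10^(Lᵢ/10) = 3.472e+09.
L_total = 10·log₁₀(3.472e+09) = 95.4 dB.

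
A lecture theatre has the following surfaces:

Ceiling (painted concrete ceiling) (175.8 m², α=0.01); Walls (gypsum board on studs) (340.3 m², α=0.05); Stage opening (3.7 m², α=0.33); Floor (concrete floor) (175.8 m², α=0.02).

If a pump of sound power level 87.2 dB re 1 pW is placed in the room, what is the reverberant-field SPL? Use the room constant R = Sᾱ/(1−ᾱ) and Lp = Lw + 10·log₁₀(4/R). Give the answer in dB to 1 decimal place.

79.4 dB

Σ(Sᵢαᵢ) = 175.8·0.01 + 340.3·0.05 + 3.7·0.33 + 175.8·0.02 = 23.510; total area S = 695.6 m².
ᾱ = 23.510/695.6 = 0.0338; R = Sᾱ/(1−ᾱ) = 23.510/(1−0.0338) = 24.332 m².
Lp = 87.2 + 10·log₁₀(4/24.332) = 87.2 + (-7.84) = 79.4 dB.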